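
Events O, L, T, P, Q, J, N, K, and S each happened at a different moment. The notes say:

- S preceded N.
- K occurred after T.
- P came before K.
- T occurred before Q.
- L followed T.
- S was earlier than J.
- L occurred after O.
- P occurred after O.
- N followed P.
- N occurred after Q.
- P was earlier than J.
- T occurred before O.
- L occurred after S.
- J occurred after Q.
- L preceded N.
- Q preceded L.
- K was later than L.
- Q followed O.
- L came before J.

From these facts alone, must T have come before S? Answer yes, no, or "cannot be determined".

cannot be determined

No chain of stated constraints runs from T to S, and none runs from S to T either.
So the relative order of T and S is not fixed by the given facts.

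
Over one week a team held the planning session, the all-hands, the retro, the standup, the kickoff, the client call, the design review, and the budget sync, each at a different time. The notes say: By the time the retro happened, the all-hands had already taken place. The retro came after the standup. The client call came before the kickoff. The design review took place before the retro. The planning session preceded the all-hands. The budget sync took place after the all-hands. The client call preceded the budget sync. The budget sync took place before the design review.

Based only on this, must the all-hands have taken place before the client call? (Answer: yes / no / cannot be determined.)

No chain of stated constraints runs from the all-hands to the client call, and none runs from the client call to the all-hands either.
So the relative order of the all-hands and the client call is not fixed by the given facts.

cannot be determined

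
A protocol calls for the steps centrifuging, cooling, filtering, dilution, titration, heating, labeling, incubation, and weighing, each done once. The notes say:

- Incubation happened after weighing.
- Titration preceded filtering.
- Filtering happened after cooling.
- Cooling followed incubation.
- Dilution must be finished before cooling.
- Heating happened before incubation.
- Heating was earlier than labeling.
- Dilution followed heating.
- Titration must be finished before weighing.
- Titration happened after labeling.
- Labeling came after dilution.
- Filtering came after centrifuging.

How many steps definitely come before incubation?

Directly stated before incubation: heating and weighing.
Dilution reaches incubation via dilution → labeling → titration → weighing → incubation.
Labeling reaches incubation via labeling → titration → weighing → incubation.
Titration reaches incubation via titration → weighing → incubation.
No chain forces filtering (or any of the others) ahead of incubation.
That's dilution, heating, labeling, titration, and weighing — 5 in all.

5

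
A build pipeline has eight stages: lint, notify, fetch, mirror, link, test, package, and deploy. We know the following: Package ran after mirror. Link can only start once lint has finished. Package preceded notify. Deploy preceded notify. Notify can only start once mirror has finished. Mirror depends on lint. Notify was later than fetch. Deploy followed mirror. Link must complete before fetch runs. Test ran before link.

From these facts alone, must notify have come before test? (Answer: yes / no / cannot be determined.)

no

Tracing the constraints gives test → link → fetch → notify, so test must come before notify.
That means notify cannot be before test.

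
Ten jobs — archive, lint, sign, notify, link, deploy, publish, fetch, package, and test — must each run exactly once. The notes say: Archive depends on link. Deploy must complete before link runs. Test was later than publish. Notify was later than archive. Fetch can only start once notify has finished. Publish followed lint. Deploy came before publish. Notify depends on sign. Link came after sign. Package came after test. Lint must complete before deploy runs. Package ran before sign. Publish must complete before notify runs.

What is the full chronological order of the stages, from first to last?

lint, deploy, publish, test, package, sign, link, archive, notify, fetch

The constraints fix every adjacent pair, so only one ordering works:
lint → deploy → publish → test → package → sign → link → archive → notify → fetch.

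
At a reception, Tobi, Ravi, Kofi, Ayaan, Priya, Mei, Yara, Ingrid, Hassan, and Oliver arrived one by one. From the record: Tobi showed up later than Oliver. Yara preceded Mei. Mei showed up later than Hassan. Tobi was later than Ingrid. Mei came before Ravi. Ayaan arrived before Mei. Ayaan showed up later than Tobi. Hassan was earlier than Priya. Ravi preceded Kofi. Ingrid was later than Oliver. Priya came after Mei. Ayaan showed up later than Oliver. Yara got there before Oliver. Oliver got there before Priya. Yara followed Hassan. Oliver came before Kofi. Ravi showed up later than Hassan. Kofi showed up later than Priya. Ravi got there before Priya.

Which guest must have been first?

Hassan has a chain of constraints placing them before every other guest, so Hassan must be first.

Hassan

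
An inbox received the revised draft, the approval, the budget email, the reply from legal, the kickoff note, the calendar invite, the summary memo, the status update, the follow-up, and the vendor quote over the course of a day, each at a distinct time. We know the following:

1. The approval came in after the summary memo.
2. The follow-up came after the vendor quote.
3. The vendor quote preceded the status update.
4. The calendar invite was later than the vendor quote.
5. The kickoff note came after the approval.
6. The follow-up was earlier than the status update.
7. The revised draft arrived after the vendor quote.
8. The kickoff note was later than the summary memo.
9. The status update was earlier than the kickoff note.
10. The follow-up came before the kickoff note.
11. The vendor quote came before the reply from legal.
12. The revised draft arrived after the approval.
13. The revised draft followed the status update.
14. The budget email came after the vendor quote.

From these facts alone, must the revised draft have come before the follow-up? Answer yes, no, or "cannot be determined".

Tracing the constraints gives the follow-up → the status update → the revised draft, so the follow-up must come before the revised draft.
That means the revised draft cannot be before the follow-up.

no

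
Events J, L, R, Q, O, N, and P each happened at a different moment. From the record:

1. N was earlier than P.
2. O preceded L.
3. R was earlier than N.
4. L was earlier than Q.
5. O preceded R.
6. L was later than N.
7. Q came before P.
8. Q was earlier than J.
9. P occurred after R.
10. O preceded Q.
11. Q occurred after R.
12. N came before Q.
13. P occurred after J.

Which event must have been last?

Every other event has a chain of constraints placing it before P, so P is last.

P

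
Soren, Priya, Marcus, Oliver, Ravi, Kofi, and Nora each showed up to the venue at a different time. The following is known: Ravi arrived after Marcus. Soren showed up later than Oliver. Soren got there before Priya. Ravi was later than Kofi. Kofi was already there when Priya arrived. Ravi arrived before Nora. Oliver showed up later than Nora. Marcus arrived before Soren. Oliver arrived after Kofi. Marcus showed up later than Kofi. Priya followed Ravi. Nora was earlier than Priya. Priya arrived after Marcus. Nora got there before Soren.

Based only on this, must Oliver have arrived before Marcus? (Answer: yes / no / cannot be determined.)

Tracing the constraints gives Marcus → Ravi → Nora → Oliver, so Marcus must come before Oliver.
That means Oliver cannot be before Marcus.

no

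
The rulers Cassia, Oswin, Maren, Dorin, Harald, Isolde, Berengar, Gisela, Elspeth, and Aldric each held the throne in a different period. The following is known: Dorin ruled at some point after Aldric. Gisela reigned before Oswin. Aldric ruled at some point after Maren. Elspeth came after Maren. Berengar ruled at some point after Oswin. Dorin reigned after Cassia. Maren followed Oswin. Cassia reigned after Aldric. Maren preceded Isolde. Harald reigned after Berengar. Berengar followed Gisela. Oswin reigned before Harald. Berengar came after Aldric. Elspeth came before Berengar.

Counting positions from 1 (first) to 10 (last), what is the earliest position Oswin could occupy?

2

Gisela must come before Oswin — 1 forced predecessor.
Nothing else is forced ahead of Oswin, so their earliest slot is position 1 + 1 = 2.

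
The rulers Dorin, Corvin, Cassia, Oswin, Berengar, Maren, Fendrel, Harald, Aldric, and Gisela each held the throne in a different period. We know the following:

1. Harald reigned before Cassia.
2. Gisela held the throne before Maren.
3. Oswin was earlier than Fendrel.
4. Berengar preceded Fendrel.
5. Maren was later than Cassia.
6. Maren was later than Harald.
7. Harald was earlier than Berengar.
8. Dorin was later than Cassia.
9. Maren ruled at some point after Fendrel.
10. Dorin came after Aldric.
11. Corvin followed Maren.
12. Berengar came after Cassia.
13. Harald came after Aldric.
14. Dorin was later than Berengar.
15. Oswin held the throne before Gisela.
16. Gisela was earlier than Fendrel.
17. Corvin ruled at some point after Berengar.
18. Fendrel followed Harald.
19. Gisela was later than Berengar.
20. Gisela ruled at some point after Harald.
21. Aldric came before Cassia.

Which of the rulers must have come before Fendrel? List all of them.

Aldric, Berengar, Cassia, Gisela, Harald, Oswin

Directly stated before Fendrel: Berengar, Gisela, Harald, and Oswin.
Aldric reaches Fendrel via Aldric → Harald → Fendrel.
Cassia reaches Fendrel via Cassia → Berengar → Fendrel.
No chain forces Corvin (or any of the others) ahead of Fendrel.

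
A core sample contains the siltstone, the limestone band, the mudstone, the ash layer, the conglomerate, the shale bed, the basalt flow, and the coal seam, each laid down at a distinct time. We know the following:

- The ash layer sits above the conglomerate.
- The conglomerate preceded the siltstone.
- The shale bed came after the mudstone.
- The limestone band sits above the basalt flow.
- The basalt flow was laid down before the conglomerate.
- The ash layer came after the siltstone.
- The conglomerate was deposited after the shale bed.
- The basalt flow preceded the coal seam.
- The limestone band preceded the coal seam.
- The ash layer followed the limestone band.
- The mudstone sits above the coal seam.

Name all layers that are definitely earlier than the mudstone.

the basalt flow, the coal seam, the limestone band

Directly stated before the mudstone: the coal seam.
The basalt flow reaches the mudstone via the basalt flow → the coal seam → the mudstone.
The limestone band reaches the mudstone via the limestone band → the coal seam → the mudstone.
No chain forces the ash layer (or any of the others) ahead of the mudstone.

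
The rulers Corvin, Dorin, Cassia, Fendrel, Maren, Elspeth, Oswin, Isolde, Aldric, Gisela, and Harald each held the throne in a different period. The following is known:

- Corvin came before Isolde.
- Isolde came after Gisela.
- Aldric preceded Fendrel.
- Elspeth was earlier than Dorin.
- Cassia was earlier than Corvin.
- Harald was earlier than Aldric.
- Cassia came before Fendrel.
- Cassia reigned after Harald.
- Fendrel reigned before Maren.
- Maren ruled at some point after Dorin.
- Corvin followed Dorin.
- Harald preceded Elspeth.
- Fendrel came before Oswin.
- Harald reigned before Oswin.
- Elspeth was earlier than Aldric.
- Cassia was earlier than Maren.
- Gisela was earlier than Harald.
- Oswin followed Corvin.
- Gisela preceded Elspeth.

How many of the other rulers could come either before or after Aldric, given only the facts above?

4

Forced before Aldric: Elspeth, Gisela, and Harald; forced after Aldric: Fendrel, Maren, and Oswin.
That leaves Cassia, Corvin, Dorin, and Isolde with no forced order relative to Aldric — 4.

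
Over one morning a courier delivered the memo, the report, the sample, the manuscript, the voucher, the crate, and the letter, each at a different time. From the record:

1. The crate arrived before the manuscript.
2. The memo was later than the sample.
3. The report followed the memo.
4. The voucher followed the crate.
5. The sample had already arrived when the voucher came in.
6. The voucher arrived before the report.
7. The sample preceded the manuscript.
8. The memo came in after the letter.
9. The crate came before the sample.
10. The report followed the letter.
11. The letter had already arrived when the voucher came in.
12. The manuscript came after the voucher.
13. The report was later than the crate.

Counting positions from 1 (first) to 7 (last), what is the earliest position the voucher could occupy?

The crate, the letter, and the sample must all come before the voucher — 3 forced predecessors.
Nothing else is forced ahead of the voucher, so its earliest slot is position 3 + 1 = 4.

4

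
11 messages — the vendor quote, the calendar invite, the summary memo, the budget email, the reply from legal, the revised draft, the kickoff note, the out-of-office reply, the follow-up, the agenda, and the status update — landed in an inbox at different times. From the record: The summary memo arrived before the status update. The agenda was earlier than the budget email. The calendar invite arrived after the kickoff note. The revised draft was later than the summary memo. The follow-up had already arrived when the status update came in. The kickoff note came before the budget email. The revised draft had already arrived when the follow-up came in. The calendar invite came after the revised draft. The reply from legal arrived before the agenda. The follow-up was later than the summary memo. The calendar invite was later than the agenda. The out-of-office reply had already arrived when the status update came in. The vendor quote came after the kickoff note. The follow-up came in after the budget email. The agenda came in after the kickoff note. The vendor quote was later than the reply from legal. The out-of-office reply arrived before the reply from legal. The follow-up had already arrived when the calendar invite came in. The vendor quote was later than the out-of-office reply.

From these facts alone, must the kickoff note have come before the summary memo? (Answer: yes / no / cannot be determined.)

No chain of stated constraints runs from the kickoff note to the summary memo, and none runs from the summary memo to the kickoff note either.
So the relative order of the kickoff note and the summary memo is not fixed by the given facts.

cannot be determined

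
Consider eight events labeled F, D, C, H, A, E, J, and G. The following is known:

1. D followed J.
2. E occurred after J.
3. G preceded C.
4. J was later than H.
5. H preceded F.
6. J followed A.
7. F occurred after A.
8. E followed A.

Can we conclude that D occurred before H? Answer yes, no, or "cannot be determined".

Tracing the constraints gives H → J → D, so H must come before D.
That means D cannot be before H.

no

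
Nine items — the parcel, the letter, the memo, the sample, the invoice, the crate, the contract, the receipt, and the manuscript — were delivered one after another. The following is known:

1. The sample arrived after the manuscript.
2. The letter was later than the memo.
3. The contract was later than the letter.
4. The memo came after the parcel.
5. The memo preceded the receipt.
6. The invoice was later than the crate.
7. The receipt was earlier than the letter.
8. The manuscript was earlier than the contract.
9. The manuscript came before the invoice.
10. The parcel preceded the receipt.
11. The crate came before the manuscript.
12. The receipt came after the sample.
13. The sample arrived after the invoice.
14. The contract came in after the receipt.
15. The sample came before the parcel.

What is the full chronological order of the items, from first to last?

the crate, the manuscript, the invoice, the sample, the parcel, the memo, the receipt, the letter, the contract

The constraints fix every adjacent pair, so only one ordering works:
the crate → the manuscript → the invoice → the sample → the parcel → the memo → the receipt → the letter → the contract.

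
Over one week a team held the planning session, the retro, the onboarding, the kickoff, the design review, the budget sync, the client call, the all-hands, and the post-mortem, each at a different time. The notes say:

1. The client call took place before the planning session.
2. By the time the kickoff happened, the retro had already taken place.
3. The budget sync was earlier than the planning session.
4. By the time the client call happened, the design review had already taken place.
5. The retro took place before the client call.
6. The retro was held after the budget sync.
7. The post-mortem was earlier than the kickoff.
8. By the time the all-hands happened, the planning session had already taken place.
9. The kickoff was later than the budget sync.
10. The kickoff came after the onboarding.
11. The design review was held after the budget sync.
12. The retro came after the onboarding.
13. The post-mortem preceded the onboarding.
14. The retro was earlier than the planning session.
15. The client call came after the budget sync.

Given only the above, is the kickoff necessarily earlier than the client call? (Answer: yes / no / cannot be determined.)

cannot be determined

No chain of stated constraints runs from the kickoff to the client call, and none runs from the client call to the kickoff either.
So the relative order of the kickoff and the client call is not fixed by the given facts.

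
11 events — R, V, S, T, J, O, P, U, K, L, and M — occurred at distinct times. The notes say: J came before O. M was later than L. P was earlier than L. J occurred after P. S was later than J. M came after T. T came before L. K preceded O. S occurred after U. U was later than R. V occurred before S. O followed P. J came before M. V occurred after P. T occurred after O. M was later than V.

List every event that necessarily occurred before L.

Directly stated before L: P and T.
J reaches L via J → O → T → L.
K reaches L via K → O → T → L.
O reaches L via O → T → L.
No chain forces V (or any of the others) ahead of L.

J, K, O, P, T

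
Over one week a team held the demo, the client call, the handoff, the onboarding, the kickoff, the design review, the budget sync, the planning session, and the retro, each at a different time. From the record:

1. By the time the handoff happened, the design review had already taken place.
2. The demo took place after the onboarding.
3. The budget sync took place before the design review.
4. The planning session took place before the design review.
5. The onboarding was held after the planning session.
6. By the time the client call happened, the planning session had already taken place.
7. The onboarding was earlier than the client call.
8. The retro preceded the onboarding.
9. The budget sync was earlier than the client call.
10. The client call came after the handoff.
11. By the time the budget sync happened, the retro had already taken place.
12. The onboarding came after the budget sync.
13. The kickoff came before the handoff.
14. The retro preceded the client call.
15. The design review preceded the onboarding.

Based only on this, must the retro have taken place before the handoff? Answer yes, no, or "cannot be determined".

yes

Chain the constraints: the retro → the budget sync → the design review → the handoff. Each link is directly stated, so the retro comes before the handoff.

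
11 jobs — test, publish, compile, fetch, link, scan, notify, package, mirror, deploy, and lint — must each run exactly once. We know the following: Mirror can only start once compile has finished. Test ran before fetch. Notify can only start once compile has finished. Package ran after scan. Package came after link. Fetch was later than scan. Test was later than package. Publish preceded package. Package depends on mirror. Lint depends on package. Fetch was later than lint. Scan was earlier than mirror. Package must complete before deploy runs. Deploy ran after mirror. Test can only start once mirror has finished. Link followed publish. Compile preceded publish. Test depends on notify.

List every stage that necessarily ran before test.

Directly stated before test: mirror, notify, and package.
Compile reaches test via compile → mirror → test.
Link reaches test via link → package → test.
Publish reaches test via publish → package → test.
Likewise scan reaches test by chaining the stated constraints.
No chain forces lint (or any of the others) ahead of test.

compile, link, mirror, notify, package, publish, scan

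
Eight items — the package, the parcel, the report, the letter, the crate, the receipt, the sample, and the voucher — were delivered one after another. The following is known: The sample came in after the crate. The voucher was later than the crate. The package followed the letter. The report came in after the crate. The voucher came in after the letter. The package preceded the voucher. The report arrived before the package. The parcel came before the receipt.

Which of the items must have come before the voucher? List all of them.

Directly stated before the voucher: the crate, the letter, and the package.
The report reaches the voucher via the report → the package → the voucher.
No chain forces the receipt (or any of the others) ahead of the voucher.

the crate, the letter, the package, the report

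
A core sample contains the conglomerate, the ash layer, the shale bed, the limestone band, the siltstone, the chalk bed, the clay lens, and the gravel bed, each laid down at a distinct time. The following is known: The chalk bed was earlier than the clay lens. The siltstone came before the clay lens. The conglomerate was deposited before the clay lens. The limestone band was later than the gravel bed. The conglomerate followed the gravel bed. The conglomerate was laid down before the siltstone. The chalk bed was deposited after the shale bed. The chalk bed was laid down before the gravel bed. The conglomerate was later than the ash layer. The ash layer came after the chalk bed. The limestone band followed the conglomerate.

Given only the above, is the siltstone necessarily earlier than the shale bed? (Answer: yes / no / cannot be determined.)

no

Tracing the constraints gives the shale bed → the chalk bed → the ash layer → the conglomerate → the siltstone, so the shale bed must come before the siltstone.
That means the siltstone cannot be before the shale bed.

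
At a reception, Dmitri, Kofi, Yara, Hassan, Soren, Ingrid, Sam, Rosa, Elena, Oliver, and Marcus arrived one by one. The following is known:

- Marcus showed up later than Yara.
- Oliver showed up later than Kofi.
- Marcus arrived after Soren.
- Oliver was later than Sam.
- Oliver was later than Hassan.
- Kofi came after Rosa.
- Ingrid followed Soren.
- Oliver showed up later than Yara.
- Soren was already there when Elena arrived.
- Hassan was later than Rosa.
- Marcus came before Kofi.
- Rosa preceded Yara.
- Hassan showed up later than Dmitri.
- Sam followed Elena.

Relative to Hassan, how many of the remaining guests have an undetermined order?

Forced before Hassan: Dmitri and Rosa; forced after Hassan: Oliver.
That leaves Elena, Ingrid, Kofi, Marcus, Sam, Soren, and Yara with no forced order relative to Hassan — 7.

7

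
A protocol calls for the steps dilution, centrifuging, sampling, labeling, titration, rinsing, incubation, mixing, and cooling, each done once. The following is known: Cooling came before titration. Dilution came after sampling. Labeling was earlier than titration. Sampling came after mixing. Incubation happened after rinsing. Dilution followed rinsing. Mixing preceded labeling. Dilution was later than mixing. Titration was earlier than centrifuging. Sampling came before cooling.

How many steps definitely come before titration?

Directly stated before titration: cooling and labeling.
Mixing reaches titration via mixing → labeling → titration.
Sampling reaches titration via sampling → cooling → titration.
That's cooling, labeling, mixing, and sampling — 4 in all.

4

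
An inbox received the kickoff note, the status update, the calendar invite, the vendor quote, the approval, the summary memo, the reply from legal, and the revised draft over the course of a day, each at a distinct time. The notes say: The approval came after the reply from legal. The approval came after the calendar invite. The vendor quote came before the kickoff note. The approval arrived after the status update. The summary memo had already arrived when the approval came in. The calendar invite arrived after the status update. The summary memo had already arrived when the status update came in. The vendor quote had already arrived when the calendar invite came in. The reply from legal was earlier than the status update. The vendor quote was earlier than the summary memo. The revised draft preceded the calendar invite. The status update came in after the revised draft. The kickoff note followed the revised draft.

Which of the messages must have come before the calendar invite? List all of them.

Directly stated before the calendar invite: the revised draft, the status update, and the vendor quote.
The reply from legal reaches the calendar invite via the reply from legal → the status update → the calendar invite.
The summary memo reaches the calendar invite via the summary memo → the status update → the calendar invite.
No chain forces the kickoff note (or any of the others) ahead of the calendar invite.

the reply from legal, the revised draft, the status update, the summary memo, the vendor quote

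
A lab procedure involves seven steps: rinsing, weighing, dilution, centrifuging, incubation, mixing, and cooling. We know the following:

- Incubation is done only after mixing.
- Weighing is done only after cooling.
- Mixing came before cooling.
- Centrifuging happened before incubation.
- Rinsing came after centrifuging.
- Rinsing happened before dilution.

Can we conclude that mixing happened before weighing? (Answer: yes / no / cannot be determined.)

yes

Chain the constraints: mixing → cooling → weighing. Each link is directly stated, so mixing comes before weighing.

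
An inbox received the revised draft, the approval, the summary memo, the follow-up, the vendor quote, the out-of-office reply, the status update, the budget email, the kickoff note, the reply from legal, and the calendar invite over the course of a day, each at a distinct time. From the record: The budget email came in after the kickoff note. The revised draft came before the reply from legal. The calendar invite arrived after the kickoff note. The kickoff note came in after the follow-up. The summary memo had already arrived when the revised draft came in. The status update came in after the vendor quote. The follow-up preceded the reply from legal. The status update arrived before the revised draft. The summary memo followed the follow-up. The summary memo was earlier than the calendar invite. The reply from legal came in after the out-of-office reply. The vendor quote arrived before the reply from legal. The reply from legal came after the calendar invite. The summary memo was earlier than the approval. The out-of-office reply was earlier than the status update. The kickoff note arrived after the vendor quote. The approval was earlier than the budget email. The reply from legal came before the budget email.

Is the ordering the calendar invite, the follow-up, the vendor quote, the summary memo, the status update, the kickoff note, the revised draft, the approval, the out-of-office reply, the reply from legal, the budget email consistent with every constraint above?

The constraints require the kickoff note before the calendar invite, but in the proposed sequence the calendar invite appears ahead of the kickoff note. That one violation is enough.

no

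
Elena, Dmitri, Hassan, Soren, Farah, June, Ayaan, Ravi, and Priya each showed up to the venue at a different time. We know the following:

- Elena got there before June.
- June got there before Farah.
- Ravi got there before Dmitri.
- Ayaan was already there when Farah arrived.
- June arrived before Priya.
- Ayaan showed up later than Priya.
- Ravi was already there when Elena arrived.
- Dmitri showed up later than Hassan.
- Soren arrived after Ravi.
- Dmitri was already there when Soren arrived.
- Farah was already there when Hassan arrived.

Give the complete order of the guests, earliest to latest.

Ravi, Elena, June, Priya, Ayaan, Farah, Hassan, Dmitri, Soren

The constraints fix every adjacent pair, so only one ordering works:
Ravi → Elena → June → Priya → Ayaan → Farah → Hassan → Dmitri → Soren.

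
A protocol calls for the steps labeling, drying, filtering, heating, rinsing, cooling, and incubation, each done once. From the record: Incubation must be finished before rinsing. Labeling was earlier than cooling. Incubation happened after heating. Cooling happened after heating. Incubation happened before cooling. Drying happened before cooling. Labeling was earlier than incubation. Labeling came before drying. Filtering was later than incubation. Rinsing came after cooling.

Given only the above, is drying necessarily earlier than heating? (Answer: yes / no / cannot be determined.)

No chain of stated constraints runs from drying to heating, and none runs from heating to drying either.
So the relative order of drying and heating is not fixed by the given facts.

cannot be determined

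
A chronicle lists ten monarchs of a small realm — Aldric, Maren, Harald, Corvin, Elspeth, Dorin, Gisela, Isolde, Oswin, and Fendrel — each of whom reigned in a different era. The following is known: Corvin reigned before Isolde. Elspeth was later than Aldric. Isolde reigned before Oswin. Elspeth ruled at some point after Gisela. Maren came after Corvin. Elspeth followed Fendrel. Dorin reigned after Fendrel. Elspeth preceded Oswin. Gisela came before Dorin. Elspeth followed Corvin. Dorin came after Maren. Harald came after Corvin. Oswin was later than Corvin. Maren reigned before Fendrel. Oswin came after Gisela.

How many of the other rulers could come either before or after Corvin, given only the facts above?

2

Forced after Corvin: Dorin, Elspeth, Fendrel, Harald, Isolde, Maren, and Oswin.
That leaves Aldric and Gisela with no forced order relative to Corvin — 2.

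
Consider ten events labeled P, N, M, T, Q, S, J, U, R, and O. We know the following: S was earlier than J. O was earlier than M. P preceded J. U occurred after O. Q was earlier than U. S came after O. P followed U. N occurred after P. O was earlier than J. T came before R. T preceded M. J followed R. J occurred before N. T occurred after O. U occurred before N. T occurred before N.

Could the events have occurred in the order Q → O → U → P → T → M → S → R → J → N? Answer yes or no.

yes

Check each stated constraint against the proposed order — e.g. O is ahead of J; U is ahead of N. Every pair is in the required order; nothing is violated.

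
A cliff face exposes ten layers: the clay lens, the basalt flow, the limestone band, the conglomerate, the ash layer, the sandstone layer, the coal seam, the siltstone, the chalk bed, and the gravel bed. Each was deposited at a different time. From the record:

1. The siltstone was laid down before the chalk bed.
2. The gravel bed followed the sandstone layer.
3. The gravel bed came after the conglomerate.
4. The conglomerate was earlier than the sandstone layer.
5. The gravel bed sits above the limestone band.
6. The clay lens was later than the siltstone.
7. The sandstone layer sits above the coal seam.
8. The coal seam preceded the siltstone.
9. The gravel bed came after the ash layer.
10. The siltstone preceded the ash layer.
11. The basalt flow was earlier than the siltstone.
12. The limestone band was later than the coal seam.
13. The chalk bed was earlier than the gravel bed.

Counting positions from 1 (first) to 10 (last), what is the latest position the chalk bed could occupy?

The chalk bed must come before the gravel bed — 1 layer forced after it.
Everything else can be placed before the chalk bed in some valid order, so the chalk bed can sit as late as position 10 − 1 = 9.

9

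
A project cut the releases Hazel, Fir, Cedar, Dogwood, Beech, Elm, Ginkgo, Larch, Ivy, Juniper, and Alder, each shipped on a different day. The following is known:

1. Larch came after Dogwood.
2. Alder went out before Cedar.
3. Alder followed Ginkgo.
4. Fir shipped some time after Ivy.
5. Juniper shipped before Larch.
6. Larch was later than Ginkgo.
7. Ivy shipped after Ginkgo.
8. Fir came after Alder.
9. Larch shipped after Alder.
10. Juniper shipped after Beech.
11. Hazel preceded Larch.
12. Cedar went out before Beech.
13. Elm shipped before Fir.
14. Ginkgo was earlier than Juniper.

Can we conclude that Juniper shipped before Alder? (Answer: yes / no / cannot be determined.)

Tracing the constraints gives Alder → Cedar → Beech → Juniper, so Alder must come before Juniper.
That means Juniper cannot be before Alder.

no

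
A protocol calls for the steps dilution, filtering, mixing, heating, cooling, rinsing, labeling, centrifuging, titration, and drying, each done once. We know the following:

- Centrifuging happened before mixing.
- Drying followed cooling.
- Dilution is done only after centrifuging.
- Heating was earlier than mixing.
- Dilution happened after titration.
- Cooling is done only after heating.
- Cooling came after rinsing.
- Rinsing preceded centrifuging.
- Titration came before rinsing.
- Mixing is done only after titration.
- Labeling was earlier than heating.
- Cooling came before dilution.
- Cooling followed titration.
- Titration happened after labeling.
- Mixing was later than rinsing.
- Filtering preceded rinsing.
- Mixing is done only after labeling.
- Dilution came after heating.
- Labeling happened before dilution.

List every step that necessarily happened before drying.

cooling, filtering, heating, labeling, rinsing, titration

Directly stated before drying: cooling.
Filtering reaches drying via filtering → rinsing → cooling → drying.
Heating reaches drying via heating → cooling → drying.
Labeling reaches drying via labeling → heating → cooling → drying.
Likewise rinsing and titration each reach drying by chaining the stated constraints.
No chain forces mixing (or any of the others) ahead of drying.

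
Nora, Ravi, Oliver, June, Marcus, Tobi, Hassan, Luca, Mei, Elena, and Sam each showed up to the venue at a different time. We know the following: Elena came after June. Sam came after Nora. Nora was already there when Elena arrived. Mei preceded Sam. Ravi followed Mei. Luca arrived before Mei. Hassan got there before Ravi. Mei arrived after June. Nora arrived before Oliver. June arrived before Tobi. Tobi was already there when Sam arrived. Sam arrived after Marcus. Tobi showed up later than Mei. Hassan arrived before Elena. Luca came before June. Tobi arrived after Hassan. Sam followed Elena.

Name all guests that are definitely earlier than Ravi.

Hassan, June, Luca, Mei

Directly stated before Ravi: Hassan and Mei.
June reaches Ravi via June → Mei → Ravi.
Luca reaches Ravi via Luca → Mei → Ravi.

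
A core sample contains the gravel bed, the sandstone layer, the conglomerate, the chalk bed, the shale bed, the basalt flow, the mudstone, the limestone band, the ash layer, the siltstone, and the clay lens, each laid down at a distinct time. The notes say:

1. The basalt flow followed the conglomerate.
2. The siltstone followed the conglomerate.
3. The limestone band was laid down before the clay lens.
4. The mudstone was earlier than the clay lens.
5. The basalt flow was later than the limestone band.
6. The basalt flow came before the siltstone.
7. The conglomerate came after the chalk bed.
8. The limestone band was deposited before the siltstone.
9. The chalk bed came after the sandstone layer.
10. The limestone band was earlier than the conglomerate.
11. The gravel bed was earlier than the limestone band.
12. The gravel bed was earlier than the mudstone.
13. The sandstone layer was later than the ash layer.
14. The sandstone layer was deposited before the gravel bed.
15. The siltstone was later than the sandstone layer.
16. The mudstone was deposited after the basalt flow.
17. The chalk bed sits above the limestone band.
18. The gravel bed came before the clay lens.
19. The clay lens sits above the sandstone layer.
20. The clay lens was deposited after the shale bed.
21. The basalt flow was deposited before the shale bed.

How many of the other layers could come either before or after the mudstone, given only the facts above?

2

Forced before the mudstone: the ash layer, the basalt flow, the chalk bed, the conglomerate, the gravel bed, the limestone band, and the sandstone layer; forced after the mudstone: the clay lens.
That leaves the shale bed and the siltstone with no forced order relative to the mudstone — 2.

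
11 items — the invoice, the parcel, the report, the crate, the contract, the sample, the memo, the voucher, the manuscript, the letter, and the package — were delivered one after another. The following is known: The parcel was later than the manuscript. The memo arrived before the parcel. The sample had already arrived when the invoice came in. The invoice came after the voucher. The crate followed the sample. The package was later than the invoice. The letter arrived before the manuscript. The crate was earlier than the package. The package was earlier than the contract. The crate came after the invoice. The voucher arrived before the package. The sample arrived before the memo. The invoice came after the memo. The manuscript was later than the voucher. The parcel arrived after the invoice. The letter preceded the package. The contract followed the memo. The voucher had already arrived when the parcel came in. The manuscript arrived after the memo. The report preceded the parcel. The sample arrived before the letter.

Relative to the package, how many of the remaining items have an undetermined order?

Forced before the package: the crate, the invoice, the letter, the memo, the sample, and the voucher; forced after the package: the contract.
That leaves the manuscript, the parcel, and the report with no forced order relative to the package — 3.

3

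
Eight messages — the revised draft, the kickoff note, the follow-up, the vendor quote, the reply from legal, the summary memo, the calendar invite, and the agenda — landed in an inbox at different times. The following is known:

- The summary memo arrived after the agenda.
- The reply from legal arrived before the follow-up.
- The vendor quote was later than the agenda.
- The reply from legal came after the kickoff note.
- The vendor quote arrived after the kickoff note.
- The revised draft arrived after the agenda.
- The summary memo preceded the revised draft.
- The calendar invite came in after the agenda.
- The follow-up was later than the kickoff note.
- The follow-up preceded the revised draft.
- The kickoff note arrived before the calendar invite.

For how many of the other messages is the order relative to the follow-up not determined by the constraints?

Forced before the follow-up: the kickoff note and the reply from legal; forced after the follow-up: the revised draft.
That leaves the agenda, the calendar invite, the summary memo, and the vendor quote with no forced order relative to the follow-up — 4.

4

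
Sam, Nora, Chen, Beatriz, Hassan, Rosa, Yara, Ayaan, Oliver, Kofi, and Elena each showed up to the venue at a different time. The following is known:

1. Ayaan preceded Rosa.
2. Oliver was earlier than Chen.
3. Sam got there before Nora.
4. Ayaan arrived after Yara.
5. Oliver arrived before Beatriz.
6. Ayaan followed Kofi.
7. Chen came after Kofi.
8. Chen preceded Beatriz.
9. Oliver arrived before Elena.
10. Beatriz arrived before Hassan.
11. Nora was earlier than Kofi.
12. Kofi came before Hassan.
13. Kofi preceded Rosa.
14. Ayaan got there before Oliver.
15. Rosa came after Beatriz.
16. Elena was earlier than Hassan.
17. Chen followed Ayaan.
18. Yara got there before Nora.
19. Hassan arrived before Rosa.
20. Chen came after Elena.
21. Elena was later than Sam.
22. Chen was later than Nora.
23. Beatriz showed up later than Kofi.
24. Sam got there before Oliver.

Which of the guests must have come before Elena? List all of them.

Ayaan, Kofi, Nora, Oliver, Sam, Yara

Directly stated before Elena: Oliver and Sam.
Ayaan reaches Elena via Ayaan → Oliver → Elena.
Kofi reaches Elena via Kofi → Ayaan → Oliver → Elena.
Nora reaches Elena via Nora → Kofi → Ayaan → Oliver → Elena.
Likewise Yara reaches Elena by chaining the stated constraints.
No chain forces Chen (or any of the others) ahead of Elena.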